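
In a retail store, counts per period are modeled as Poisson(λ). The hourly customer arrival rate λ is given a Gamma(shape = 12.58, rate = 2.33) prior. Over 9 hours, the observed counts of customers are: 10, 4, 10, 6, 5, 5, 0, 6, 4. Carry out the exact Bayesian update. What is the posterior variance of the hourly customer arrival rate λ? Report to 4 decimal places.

0.4875

With a Gamma(shape α, rate β) prior, the Poisson likelihood is conjugate: the posterior is Gamma(α + ΣXᵢ, β + n).
Sum of counts S = 50 over n = 9 hours.
Posterior: Gamma(α+S, β+n) = Gamma(12.58+50, 2.33+9) = Gamma(62.58, 11.33).
Var = α/β² = 62.58/11.33² = 0.4875.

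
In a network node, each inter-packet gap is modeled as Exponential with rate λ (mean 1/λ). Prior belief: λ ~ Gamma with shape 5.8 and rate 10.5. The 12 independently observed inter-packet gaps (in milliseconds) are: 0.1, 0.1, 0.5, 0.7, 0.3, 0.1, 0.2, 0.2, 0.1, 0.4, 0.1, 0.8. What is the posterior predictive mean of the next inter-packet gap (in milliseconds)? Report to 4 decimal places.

0.8393

With a Gamma(shape α, rate β) prior on the exponential rate λ, the posterior after n observations with total T = Σxᵢ is Gamma(α+n, β+T).
Sum of observations T = 3.6 milliseconds; n = 12.
Posterior: Gamma(5.8+12, 10.5+3.6) = Gamma(17.8, 14.1).
The predictive distribution for the next observation is Lomax; its mean is β/(α−1) = 14.1/16.8 = 0.8393.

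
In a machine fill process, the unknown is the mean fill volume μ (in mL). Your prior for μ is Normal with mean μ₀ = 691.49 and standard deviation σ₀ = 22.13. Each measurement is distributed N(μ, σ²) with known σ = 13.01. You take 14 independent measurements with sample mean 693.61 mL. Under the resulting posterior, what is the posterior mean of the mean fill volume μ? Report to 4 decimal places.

693.5589

For Normal data with known variance σ², a Normal(μ₀, σ₀²) prior on μ is conjugate. Posterior precision = 1/σ₀² + n/σ²; posterior mean is the precision-weighted average of μ₀ and x̄.
n·x̄ = 14·693.61 = 9710.54.
σ₀² = 22.13² = 489.7369, σ² = 13.01² = 169.2601; σ² + n·σ₀² = 169.2601 + 14·489.7369 = 7025.5767.
Posterior mean = (μ₀/σ₀² + n·x̄/σ²)/(1/σ₀² + n/σ²) = (σ²·μ₀ + σ₀²·n·x̄)/(σ² + n·σ₀²) = (169.2601·691.49 + 489.7369·9710.54)/7025.5767 = 4872651.423475/7025.5767 = 693.5589.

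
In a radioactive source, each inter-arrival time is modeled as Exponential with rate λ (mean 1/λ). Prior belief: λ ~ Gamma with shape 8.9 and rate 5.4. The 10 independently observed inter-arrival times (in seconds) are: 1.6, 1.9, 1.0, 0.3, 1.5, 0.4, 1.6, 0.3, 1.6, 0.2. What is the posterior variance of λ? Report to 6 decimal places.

With a Gamma(shape α, rate β) prior on the exponential rate λ, the posterior after n observations with total T = Σxᵢ is Gamma(α+n, β+T).
Sum of observations T = 10.4 seconds; n = 10.
Posterior: Gamma(8.9+10, 5.4+10.4) = Gamma(18.9, 15.8).
Var = α/β² = 0.075709.

0.075709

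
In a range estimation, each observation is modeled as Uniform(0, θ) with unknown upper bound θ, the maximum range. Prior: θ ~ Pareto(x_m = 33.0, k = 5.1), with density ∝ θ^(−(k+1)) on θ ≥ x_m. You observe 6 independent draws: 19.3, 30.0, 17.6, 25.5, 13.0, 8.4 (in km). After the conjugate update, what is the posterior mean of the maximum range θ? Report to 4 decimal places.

A Pareto(scale x_m, shape k) prior on the upper bound θ of Uniform(0, θ) is conjugate: posterior is Pareto(max(x_m, max xᵢ), k + n).
Sample maximum = 30.0; prior scale x_m = 33.0 → posterior scale = max = 33.0.
Posterior shape = 5.1 + 6 = 11.1.
E[θ|data] = k·x_m/(k−1) = 11.1·33.0/10.1 = 36.2673.

36.2673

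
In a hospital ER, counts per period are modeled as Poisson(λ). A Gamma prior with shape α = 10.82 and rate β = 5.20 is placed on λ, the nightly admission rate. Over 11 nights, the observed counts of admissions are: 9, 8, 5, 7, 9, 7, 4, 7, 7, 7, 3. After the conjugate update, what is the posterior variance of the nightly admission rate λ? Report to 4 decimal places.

With a Gamma(shape α, rate β) prior, the Poisson likelihood is conjugate: the posterior is Gamma(α + ΣXᵢ, β + n).
Sum of counts S = 73 over n = 11 nights.
Posterior: Gamma(α+S, β+n) = Gamma(10.82+73, 5.20+11) = Gamma(83.82, 16.20).
Var = α/β² = 83.82/16.20² = 0.3194.

0.3194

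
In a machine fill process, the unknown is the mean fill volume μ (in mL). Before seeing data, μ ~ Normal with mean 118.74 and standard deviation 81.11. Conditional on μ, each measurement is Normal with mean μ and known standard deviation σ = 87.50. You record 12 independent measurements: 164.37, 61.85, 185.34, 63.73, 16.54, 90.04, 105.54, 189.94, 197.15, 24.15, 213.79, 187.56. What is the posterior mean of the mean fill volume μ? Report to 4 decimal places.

124.4466

For Normal data with known variance σ², a Normal(μ₀, σ₀²) prior on μ is conjugate. Posterior precision = 1/σ₀² + n/σ²; posterior mean is the precision-weighted average of μ₀ and x̄.
Σxᵢ = 164.37 + 61.85 + 185.34 + 63.73 + 16.54 + 90.04 + 105.54 + 189.94 + 197.15 + 24.15 + 213.79 + 187.56 = 1500, so n·x̄ = 1500.
σ₀² = 81.11² = 6578.8321, σ² = 87.50² = 7656.25; σ² + n·σ₀² = 7656.25 + 12·6578.8321 = 86602.2352.
Posterior mean = (μ₀/σ₀² + n·x̄/σ²)/(1/σ₀² + n/σ²) = (σ²·μ₀ + σ₀²·n·x̄)/(σ² + n·σ₀²) = (7656.25·118.74 + 6578.8321·1500)/86602.2352 = 10777351.275/86602.2352 = 124.4466.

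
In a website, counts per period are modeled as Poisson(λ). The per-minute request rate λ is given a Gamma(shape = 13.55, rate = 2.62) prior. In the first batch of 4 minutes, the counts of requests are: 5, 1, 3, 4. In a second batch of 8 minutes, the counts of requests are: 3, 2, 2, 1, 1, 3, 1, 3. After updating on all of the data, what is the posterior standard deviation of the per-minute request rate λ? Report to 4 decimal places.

With a Gamma(shape α, rate β) prior, the Poisson likelihood is conjugate: the posterior is Gamma(α + ΣXᵢ, β + n).
Batch 1: sum of counts S = 13 over n = 4 minutes.
After batch 1: Gamma(α+S, β+n) = Gamma(13.55+13, 2.62+4) = Gamma(26.55, 6.62).
Batch 2: sum of counts S = 16 over n = 8 minutes.
After batch 2: Gamma(α+S, β+n) = Gamma(26.55+16, 6.62+8) = Gamma(42.55, 14.62).
SD = √α/β = √42.55/14.62 = 0.4462.

0.4462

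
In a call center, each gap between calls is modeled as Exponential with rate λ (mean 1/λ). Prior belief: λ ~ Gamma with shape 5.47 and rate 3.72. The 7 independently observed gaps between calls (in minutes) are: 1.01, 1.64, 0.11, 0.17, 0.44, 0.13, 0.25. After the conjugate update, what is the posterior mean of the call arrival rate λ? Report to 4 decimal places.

With a Gamma(shape α, rate β) prior on the exponential rate λ, the posterior after n observations with total T = Σxᵢ is Gamma(α+n, β+T).
Sum of observations T = 3.75 minutes; n = 7.
Posterior: Gamma(5.47+7, 3.72+3.75) = Gamma(12.47, 7.47).
Posterior mean of λ = α/β = 12.47/7.47 = 1.6693.

1.6693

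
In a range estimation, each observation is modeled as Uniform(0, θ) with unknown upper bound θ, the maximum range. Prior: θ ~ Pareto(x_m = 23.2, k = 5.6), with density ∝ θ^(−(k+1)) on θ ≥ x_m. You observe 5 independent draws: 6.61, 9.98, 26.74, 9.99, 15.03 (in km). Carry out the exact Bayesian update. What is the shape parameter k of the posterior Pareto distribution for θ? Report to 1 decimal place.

10.6

A Pareto(scale x_m, shape k) prior on the upper bound θ of Uniform(0, θ) is conjugate: posterior is Pareto(max(x_m, max xᵢ), k + n).
Sample maximum = 26.74; prior scale x_m = 23.2 → posterior scale = max = 26.74.
Posterior shape = 5.6 + 5 = 10.6.
Posterior shape k = 10.6.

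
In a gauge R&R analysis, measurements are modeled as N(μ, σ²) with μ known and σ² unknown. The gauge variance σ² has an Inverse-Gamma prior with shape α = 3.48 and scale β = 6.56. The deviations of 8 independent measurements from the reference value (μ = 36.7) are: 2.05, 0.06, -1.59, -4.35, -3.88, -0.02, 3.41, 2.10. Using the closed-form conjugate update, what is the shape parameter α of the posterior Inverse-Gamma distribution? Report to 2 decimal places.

7.48

With known mean μ and an Inverse-Gamma(α, β) prior on σ², the Normal likelihood is conjugate: posterior is Inv-Gamma(α + n/2, β + Σ(xᵢ−μ)²/2).
Σ(xᵢ−μ)² = (2.05)² + (0.06)² + (-1.59)² + (-4.35)² + (-3.88)² + (-0.02)² + (3.41)² + (2.10)² = 56.7496.
Posterior: Inv-Gamma(3.48 + 8/2, 6.56 + 56.7496/2) = Inv-Gamma(7.48, 34.93480).
Posterior α = 7.48.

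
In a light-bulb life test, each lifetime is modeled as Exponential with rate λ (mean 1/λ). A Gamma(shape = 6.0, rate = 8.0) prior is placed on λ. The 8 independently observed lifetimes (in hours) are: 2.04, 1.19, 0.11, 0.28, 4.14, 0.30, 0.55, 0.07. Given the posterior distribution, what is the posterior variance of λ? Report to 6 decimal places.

With a Gamma(shape α, rate β) prior on the exponential rate λ, the posterior after n observations with total T = Σxᵢ is Gamma(α+n, β+T).
Sum of observations T = 8.68 hours; n = 8.
Posterior: Gamma(6.0+8, 8.0+8.68) = Gamma(14.0, 16.68).
Var = α/β² = 0.050319.

0.050319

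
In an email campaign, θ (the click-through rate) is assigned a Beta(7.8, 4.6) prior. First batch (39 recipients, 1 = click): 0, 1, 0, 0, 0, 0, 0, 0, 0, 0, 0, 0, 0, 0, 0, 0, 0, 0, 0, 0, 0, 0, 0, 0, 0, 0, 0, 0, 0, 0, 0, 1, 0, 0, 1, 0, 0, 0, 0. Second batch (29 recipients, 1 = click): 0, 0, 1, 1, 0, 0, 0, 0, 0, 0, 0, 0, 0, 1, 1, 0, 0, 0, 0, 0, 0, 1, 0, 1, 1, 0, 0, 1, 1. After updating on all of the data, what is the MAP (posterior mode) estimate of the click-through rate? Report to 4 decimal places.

The Beta prior is conjugate to a Binomial/Bernoulli likelihood; the update adds successes to α and failures to β.
After batch 1: Beta(7.8+3, 4.6+36) = Beta(10.8, 40.6).
After batch 2: Beta(10.8+9, 40.6+20) = Beta(19.8, 60.6).
Mode of Beta(a,b) for a,b>1 is (a−1)/(a+b−2) = 18.8/78.4 = 0.2398.

0.2398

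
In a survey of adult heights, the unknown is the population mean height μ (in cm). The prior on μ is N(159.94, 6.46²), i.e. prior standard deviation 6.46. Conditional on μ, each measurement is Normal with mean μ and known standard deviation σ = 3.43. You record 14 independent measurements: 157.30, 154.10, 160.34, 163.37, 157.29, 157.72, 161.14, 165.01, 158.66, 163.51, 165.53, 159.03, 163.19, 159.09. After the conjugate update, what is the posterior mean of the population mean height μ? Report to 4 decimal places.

For Normal data with known variance σ², a Normal(μ₀, σ₀²) prior on μ is conjugate. Posterior precision = 1/σ₀² + n/σ²; posterior mean is the precision-weighted average of μ₀ and x̄.
Σxᵢ = 157.30 + 154.10 + 160.34 + 163.37 + 157.29 + 157.72 + 161.14 + 165.01 + 158.66 + 163.51 + 165.53 + 159.03 + 163.19 + 159.09 = 2245.28, so n·x̄ = 2245.28.
σ₀² = 6.46² = 41.7316, σ² = 3.43² = 11.7649; σ² + n·σ₀² = 11.7649 + 14·41.7316 = 596.0073.
Posterior mean = (μ₀/σ₀² + n·x̄/σ²)/(1/σ₀² + n/σ²) = (σ²·μ₀ + σ₀²·n·x̄)/(σ² + n·σ₀²) = (11.7649·159.94 + 41.7316·2245.28)/596.0073 = 95580.804954/596.0073 = 160.3685.

160.3685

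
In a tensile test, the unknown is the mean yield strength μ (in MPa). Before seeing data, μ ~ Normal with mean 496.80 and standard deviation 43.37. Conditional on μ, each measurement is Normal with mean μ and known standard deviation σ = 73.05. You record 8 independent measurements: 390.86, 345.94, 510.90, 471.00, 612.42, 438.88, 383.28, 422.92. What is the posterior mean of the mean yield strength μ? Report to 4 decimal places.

For Normal data with known variance σ², a Normal(μ₀, σ₀²) prior on μ is conjugate. Posterior precision = 1/σ₀² + n/σ²; posterior mean is the precision-weighted average of μ₀ and x̄.
Σxᵢ = 390.86 + 345.94 + 510.90 + 471.00 + 612.42 + 438.88 + 383.28 + 422.92 = 3576.2, so n·x̄ = 3576.2.
σ₀² = 43.37² = 1880.9569, σ² = 73.05² = 5336.3025; σ² + n·σ₀² = 5336.3025 + 8·1880.9569 = 20383.9577.
Posterior mean = (μ₀/σ₀² + n·x̄/σ²)/(1/σ₀² + n/σ²) = (σ²·μ₀ + σ₀²·n·x̄)/(σ² + n·σ₀²) = (5336.3025·496.80 + 1880.9569·3576.2)/20383.9577 = 9377753.14778/20383.9577 = 460.0556.

460.0556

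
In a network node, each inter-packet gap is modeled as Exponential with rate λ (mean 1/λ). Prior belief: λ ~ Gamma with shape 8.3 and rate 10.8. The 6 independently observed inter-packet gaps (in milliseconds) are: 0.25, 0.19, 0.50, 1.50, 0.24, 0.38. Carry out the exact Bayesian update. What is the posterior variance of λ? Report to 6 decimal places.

0.074441

With a Gamma(shape α, rate β) prior on the exponential rate λ, the posterior after n observations with total T = Σxᵢ is Gamma(α+n, β+T).
Sum of observations T = 3.06 milliseconds; n = 6.
Posterior: Gamma(8.3+6, 10.8+3.06) = Gamma(14.3, 13.86).
Var = α/β² = 0.074441.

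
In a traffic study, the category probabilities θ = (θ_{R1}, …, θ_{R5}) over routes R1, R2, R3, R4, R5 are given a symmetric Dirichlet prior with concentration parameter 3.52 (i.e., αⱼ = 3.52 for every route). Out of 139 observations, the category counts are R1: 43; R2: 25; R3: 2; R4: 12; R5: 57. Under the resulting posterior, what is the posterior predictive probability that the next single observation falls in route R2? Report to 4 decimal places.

The Dirichlet prior is conjugate to the Multinomial likelihood: each posterior αⱼ = prior αⱼ + observed count nⱼ.
Posterior concentration: (46.52, 28.52, 5.52, 15.52, 60.52), total = 156.60.
P(next = R2 | data) = α_{R2}/Σα = 0.1821.

0.1821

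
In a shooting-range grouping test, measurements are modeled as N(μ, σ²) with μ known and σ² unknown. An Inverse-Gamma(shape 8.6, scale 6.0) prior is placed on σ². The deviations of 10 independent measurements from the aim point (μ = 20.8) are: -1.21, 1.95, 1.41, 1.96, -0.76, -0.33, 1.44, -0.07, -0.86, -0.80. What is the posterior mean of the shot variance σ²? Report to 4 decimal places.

1.0810

With known mean μ and an Inverse-Gamma(α, β) prior on σ², the Normal likelihood is conjugate: posterior is Inv-Gamma(α + n/2, β + Σ(xᵢ−μ)²/2).
Σ(xᵢ−μ)² = (-1.21)² + (1.95)² + (1.41)² + (1.96)² + (-0.76)² + (-0.33)² + (1.44)² + (-0.07)² + (-0.86)² + (-0.80)² = 15.2409.
Posterior: Inv-Gamma(8.6 + 10/2, 6.0 + 15.2409/2) = Inv-Gamma(13.60, 13.62045).
E[σ²|data] = β/(α−1) = 13.62045/12.60 = 1.0810.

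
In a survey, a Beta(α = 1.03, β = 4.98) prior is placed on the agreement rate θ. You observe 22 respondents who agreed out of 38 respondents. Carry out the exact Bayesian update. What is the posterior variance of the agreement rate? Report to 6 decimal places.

The Beta prior is conjugate to a Binomial/Bernoulli likelihood; the update adds successes to α and failures to β.
Posterior: Beta(α+k, β+n−k) = Beta(1.03+22, 4.98+16) = Beta(23.03, 20.98).
Var = αβ/((α+β)²(α+β+1)) = 23.03·20.98/(44.01²·45.01) = 0.005542.

0.005542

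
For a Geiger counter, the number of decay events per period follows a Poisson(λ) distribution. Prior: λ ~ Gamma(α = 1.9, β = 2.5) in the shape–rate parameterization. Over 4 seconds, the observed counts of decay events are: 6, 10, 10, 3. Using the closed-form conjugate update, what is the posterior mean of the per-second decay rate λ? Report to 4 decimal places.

With a Gamma(shape α, rate β) prior, the Poisson likelihood is conjugate: the posterior is Gamma(α + ΣXᵢ, β + n).
Sum of counts S = 29 over n = 4 seconds.
Posterior: Gamma(α+S, β+n) = Gamma(1.9+29, 2.5+4) = Gamma(30.9, 6.5).
Posterior mean = α/β = 30.9/6.5 = 4.7538.

4.7538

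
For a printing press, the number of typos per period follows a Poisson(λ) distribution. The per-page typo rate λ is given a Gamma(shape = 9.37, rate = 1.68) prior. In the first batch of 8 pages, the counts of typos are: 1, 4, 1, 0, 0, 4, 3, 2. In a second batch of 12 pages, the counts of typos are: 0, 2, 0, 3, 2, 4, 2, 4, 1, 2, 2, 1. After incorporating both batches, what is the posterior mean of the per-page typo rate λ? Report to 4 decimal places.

2.1850

With a Gamma(shape α, rate β) prior, the Poisson likelihood is conjugate: the posterior is Gamma(α + ΣXᵢ, β + n).
Batch 1: sum of counts S = 15 over n = 8 pages.
After batch 1: Gamma(α+S, β+n) = Gamma(9.37+15, 1.68+8) = Gamma(24.37, 9.68).
Batch 2: sum of counts S = 23 over n = 12 pages.
After batch 2: Gamma(α+S, β+n) = Gamma(24.37+23, 9.68+12) = Gamma(47.37, 21.68).
Posterior mean = α/β = 47.37/21.68 = 2.1850.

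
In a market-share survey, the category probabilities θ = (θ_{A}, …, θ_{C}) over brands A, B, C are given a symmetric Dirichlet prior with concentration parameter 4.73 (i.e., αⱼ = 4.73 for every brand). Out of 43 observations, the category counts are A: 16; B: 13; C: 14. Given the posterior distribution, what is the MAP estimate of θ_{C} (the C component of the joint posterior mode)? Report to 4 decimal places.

The Dirichlet prior is conjugate to the Multinomial likelihood: each posterior αⱼ = prior αⱼ + observed count nⱼ.
Posterior concentration: (20.73, 17.73, 18.73), total = 57.19.
Joint mode component: (α_{C}−1)/(Σα−K) = 17.73/54.19 = 0.3272.

0.3272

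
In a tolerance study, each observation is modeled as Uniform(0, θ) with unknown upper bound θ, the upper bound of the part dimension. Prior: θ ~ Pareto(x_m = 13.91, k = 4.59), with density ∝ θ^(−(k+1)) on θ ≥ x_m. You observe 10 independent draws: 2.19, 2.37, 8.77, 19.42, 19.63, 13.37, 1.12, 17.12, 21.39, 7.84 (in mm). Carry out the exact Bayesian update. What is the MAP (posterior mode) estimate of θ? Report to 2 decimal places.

21.39

A Pareto(scale x_m, shape k) prior on the upper bound θ of Uniform(0, θ) is conjugate: posterior is Pareto(max(x_m, max xᵢ), k + n).
Sample maximum = 21.39; prior scale x_m = 13.91 → posterior scale = max = 21.39.
Posterior shape = 4.59 + 10 = 14.59.
The Pareto density is decreasing on [x_m, ∞), so the mode is x_m = 21.39.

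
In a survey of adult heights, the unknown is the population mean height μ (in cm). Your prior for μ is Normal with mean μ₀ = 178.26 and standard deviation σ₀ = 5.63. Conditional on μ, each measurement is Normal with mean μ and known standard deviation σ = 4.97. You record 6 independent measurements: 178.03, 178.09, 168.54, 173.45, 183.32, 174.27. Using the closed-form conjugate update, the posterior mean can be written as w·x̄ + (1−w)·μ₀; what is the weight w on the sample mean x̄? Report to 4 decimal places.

0.8850

For Normal data with known variance σ², a Normal(μ₀, σ₀²) prior on μ is conjugate. Posterior precision = 1/σ₀² + n/σ²; posterior mean is the precision-weighted average of μ₀ and x̄.
σ₀² = 5.63² = 31.6969, σ² = 4.97² = 24.7009. Prior precision 1/σ₀² = 1/31.6969; data precision n/σ² = 6/24.7009.
w = (n/σ²)/(1/σ₀² + n/σ²) = n·σ₀²/(σ² + n·σ₀²) = 6·31.6969/(24.7009 + 6·31.6969) = 190.1814/214.8823 = 0.8850.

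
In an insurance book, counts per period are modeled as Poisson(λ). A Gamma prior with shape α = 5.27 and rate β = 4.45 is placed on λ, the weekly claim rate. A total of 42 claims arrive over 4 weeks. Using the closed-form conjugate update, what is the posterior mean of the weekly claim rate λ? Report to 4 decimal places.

5.5941

With a Gamma(shape α, rate β) prior, the Poisson likelihood is conjugate: the posterior is Gamma(α + ΣXᵢ, β + n).
Posterior: Gamma(α+S, β+n) = Gamma(5.27+42, 4.45+4) = Gamma(47.27, 8.45).
Posterior mean = α/β = 47.27/8.45 = 5.5941.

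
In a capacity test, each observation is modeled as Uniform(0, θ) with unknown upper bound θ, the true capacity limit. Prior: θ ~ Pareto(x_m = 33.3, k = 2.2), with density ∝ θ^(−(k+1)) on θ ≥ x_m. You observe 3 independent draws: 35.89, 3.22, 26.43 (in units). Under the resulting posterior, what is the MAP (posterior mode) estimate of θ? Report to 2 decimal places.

A Pareto(scale x_m, shape k) prior on the upper bound θ of Uniform(0, θ) is conjugate: posterior is Pareto(max(x_m, max xᵢ), k + n).
Sample maximum = 35.89; prior scale x_m = 33.3 → posterior scale = max = 35.89.
Posterior shape = 2.2 + 3 = 5.2.
The Pareto density is decreasing on [x_m, ∞), so the mode is x_m = 35.89.

35.89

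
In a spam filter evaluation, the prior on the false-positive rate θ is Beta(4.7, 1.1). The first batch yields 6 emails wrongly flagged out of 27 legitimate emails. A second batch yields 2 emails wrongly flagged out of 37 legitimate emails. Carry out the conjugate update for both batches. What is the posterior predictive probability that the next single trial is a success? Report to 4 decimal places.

The Beta prior is conjugate to a Binomial/Bernoulli likelihood; the update adds successes to α and failures to β.
After batch 1: Beta(4.7+6, 1.1+21) = Beta(10.7, 22.1).
After batch 2: Beta(10.7+2, 22.1+35) = Beta(12.7, 57.1).
For a single future Bernoulli trial, P(success | data) = α/(α+β) = 0.1819.

0.1819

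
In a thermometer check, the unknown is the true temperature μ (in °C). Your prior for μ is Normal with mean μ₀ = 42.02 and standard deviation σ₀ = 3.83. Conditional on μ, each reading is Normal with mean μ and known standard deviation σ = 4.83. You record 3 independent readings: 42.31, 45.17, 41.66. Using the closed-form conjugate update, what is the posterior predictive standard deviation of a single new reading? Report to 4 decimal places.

5.3302

For Normal data with known variance σ², a Normal(μ₀, σ₀²) prior on μ is conjugate. Posterior precision = 1/σ₀² + n/σ²; posterior mean is the precision-weighted average of μ₀ and x̄.
σ₀² = 3.83² = 14.6689, σ² = 4.83² = 23.3289; σ² + n·σ₀² = 23.3289 + 3·14.6689 = 67.3356.
Posterior precision = 1/σ₀² + n/σ² = 1/14.6689 + 3/23.3289 = (σ² + n·σ₀²)/(σ₀²σ²) = 67.3356/(14.6689·23.3289); posterior variance σₙ² = σ₀²σ²/(σ² + n·σ₀²) = 14.6689·23.3289/67.3356 = 5.082145.
Predictive variance for one new observation = σₙ² + σ² = 14.6689·23.3289/67.3356 + 23.3289 = σ²·(σ₀² + 67.3356)/67.3356 = 23.3289·82.0045/67.3356 = 28.411045; SD = √(23.3289·82.0045/67.3356) = 5.3302.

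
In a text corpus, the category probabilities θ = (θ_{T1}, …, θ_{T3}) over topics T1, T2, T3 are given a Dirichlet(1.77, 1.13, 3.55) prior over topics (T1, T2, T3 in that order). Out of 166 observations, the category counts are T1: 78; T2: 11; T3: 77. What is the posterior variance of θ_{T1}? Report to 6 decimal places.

0.001433

The Dirichlet prior is conjugate to the Multinomial likelihood: each posterior αⱼ = prior αⱼ + observed count nⱼ.
Posterior concentration: (79.77, 12.13, 80.55), total = 172.45.
Var[θ_j] = α_j(Σα−α_j)/((Σα)²(Σα+1)) = 79.77·92.68/(172.45²·173.45) = 0.001433.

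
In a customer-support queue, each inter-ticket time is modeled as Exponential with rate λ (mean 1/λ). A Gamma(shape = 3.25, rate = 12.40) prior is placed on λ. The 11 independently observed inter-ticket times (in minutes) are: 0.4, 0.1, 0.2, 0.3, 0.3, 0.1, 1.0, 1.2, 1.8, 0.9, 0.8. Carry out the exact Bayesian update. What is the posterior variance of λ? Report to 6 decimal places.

With a Gamma(shape α, rate β) prior on the exponential rate λ, the posterior after n observations with total T = Σxᵢ is Gamma(α+n, β+T).
Sum of observations T = 7.1 minutes; n = 11.
Posterior: Gamma(3.25+11, 12.40+7.1) = Gamma(14.25, 19.50).
Var = α/β² = 0.037475.

0.037475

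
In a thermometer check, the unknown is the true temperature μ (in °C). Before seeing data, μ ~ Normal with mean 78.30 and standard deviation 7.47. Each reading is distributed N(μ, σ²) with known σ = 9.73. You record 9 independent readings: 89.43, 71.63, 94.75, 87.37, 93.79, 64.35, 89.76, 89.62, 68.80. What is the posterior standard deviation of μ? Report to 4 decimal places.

For Normal data with known variance σ², a Normal(μ₀, σ₀²) prior on μ is conjugate. Posterior precision = 1/σ₀² + n/σ²; posterior mean is the precision-weighted average of μ₀ and x̄.
σ₀² = 7.47² = 55.8009, σ² = 9.73² = 94.6729; σ² + n·σ₀² = 94.6729 + 9·55.8009 = 596.881.
Posterior precision = 1/σ₀² + n/σ² = 1/55.8009 + 9/94.6729 = (σ² + n·σ₀²)/(σ₀²σ²) = 596.881/(55.8009·94.6729); posterior variance σₙ² = σ₀²σ²/(σ² + n·σ₀²) = 55.8009·94.6729/596.881 = 8.850731.
Posterior SD = √σₙ² = √(55.8009·94.6729/596.881) = 2.9750.

2.9750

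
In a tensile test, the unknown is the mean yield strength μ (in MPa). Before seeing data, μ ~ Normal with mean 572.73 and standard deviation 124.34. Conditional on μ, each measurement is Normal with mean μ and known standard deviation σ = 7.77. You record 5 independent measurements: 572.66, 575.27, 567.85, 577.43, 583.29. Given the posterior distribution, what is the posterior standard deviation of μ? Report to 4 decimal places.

For Normal data with known variance σ², a Normal(μ₀, σ₀²) prior on μ is conjugate. Posterior precision = 1/σ₀² + n/σ²; posterior mean is the precision-weighted average of μ₀ and x̄.
σ₀² = 124.34² = 15460.4356, σ² = 7.77² = 60.3729; σ² + n·σ₀² = 60.3729 + 5·15460.4356 = 77362.5509.
Posterior precision = 1/σ₀² + n/σ² = 1/15460.4356 + 5/60.3729 = (σ² + n·σ₀²)/(σ₀²σ²) = 77362.5509/(15460.4356·60.3729); posterior variance σₙ² = σ₀²σ²/(σ² + n·σ₀²) = 15460.4356·60.3729/77362.5509 = 12.065157.
Posterior SD = √σₙ² = √(15460.4356·60.3729/77362.5509) = 3.4735.

3.4735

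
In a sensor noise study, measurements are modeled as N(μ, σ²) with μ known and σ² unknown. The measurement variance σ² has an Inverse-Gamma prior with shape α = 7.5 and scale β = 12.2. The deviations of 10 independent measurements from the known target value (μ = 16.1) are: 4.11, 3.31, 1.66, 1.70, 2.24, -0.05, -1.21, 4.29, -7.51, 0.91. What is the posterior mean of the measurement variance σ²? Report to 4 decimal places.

With known mean μ and an Inverse-Gamma(α, β) prior on σ², the Normal likelihood is conjugate: posterior is Inv-Gamma(α + n/2, β + Σ(xᵢ−μ)²/2).
Σ(xᵢ−μ)² = (4.11)² + (3.31)² + (1.66)² + (1.70)² + (2.24)² + (-0.05)² + (-1.21)² + (4.29)² + (-7.51)² + (0.91)² = 115.6103.
Posterior: Inv-Gamma(7.5 + 10/2, 12.2 + 115.6103/2) = Inv-Gamma(12.50, 70.00515).
E[σ²|data] = β/(α−1) = 70.00515/11.50 = 6.0874.

6.0874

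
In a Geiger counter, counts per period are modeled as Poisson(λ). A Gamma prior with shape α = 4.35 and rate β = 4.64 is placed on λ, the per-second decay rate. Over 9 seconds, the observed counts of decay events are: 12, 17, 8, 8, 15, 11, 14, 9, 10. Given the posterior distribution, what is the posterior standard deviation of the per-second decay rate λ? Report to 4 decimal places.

With a Gamma(shape α, rate β) prior, the Poisson likelihood is conjugate: the posterior is Gamma(α + ΣXᵢ, β + n).
Sum of counts S = 104 over n = 9 seconds.
Posterior: Gamma(α+S, β+n) = Gamma(4.35+104, 4.64+9) = Gamma(108.35, 13.64).
SD = √α/β = √108.35/13.64 = 0.7631.

0.7631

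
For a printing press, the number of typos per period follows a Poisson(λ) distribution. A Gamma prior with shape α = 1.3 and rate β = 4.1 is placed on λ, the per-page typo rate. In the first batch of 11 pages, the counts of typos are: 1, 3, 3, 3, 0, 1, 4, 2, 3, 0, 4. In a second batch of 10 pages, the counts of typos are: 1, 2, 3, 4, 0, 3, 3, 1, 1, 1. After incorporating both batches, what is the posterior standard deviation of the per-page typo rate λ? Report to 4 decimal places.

0.2652

With a Gamma(shape α, rate β) prior, the Poisson likelihood is conjugate: the posterior is Gamma(α + ΣXᵢ, β + n).
Batch 1: sum of counts S = 24 over n = 11 pages.
After batch 1: Gamma(α+S, β+n) = Gamma(1.3+24, 4.1+11) = Gamma(25.3, 15.1).
Batch 2: sum of counts S = 19 over n = 10 pages.
After batch 2: Gamma(α+S, β+n) = Gamma(25.3+19, 15.1+10) = Gamma(44.3, 25.1).
SD = √α/β = √44.3/25.1 = 0.2652.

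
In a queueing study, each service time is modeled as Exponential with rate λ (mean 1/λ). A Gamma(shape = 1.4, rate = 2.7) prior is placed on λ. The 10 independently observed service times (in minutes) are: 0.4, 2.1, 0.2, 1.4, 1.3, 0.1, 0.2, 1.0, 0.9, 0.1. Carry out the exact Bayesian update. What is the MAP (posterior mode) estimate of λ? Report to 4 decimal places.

1.0000

With a Gamma(shape α, rate β) prior on the exponential rate λ, the posterior after n observations with total T = Σxᵢ is Gamma(α+n, β+T).
Sum of observations T = 7.7 minutes; n = 10.
Posterior: Gamma(1.4+10, 2.7+7.7) = Gamma(11.4, 10.4).
Mode = (α−1)/β = 1.0000.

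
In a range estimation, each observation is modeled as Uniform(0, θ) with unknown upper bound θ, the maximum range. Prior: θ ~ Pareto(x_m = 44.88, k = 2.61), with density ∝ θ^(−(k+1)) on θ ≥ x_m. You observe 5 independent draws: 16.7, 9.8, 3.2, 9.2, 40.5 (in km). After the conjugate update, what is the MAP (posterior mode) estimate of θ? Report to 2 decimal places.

44.88

A Pareto(scale x_m, shape k) prior on the upper bound θ of Uniform(0, θ) is conjugate: posterior is Pareto(max(x_m, max xᵢ), k + n).
Sample maximum = 40.5; prior scale x_m = 44.88 → posterior scale = max = 44.88.
Posterior shape = 2.61 + 5 = 7.61.
The Pareto density is decreasing on [x_m, ∞), so the mode is x_m = 44.88.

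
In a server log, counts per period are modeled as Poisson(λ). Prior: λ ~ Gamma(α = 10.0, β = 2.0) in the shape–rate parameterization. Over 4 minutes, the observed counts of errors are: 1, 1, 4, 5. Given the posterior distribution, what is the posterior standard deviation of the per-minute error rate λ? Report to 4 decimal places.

With a Gamma(shape α, rate β) prior, the Poisson likelihood is conjugate: the posterior is Gamma(α + ΣXᵢ, β + n).
Sum of counts S = 11 over n = 4 minutes.
Posterior: Gamma(α+S, β+n) = Gamma(10.0+11, 2.0+4) = Gamma(21.0, 6.0).
SD = √α/β = √21.0/6.0 = 0.7638.

0.7638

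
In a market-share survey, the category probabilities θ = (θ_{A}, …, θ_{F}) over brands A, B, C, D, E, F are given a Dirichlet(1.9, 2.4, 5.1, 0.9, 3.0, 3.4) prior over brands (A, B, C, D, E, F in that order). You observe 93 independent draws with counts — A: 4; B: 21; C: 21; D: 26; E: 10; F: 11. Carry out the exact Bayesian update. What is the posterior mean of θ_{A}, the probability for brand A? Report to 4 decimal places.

0.0538

The Dirichlet prior is conjugate to the Multinomial likelihood: each posterior αⱼ = prior αⱼ + observed count nⱼ.
Posterior concentration: (5.9, 23.4, 26.1, 26.9, 13.0, 14.4), total = 109.7.
E[θ_{A}|data] = α_{A}/Σα = 5.9/109.7 = 0.0538.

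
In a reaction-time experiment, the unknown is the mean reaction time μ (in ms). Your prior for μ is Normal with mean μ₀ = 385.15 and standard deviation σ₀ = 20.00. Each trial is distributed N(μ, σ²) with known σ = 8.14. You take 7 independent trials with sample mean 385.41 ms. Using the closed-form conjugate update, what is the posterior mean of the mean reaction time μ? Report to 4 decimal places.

385.4040

For Normal data with known variance σ², a Normal(μ₀, σ₀²) prior on μ is conjugate. Posterior precision = 1/σ₀² + n/σ²; posterior mean is the precision-weighted average of μ₀ and x̄.
n·x̄ = 7·385.41 = 2697.87.
σ₀² = 20.00² = 400, σ² = 8.14² = 66.2596; σ² + n·σ₀² = 66.2596 + 7·400 = 2866.2596.
Posterior mean = (μ₀/σ₀² + n·x̄/σ²)/(1/σ₀² + n/σ²) = (σ²·μ₀ + σ₀²·n·x̄)/(σ² + n·σ₀²) = (66.2596·385.15 + 400·2697.87)/2866.2596 = 1104667.88494/2866.2596 = 385.4040.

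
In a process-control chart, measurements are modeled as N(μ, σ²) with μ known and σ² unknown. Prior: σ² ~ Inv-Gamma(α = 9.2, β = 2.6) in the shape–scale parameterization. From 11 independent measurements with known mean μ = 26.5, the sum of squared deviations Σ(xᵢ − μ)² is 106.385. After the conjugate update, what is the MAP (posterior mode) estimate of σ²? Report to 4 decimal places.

3.5537

With known mean μ and an Inverse-Gamma(α, β) prior on σ², the Normal likelihood is conjugate: posterior is Inv-Gamma(α + n/2, β + Σ(xᵢ−μ)²/2).
Posterior: Inv-Gamma(9.2 + 11/2, 2.6 + 106.385/2) = Inv-Gamma(14.70, 55.7925).
Mode = β/(α+1) = 55.7925/15.70 = 3.5537.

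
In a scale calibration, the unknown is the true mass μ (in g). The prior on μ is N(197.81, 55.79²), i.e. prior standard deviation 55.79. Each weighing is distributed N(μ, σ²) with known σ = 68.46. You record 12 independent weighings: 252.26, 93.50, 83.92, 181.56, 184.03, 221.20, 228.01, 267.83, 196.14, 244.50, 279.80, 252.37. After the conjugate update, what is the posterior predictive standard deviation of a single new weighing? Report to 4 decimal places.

For Normal data with known variance σ², a Normal(μ₀, σ₀²) prior on μ is conjugate. Posterior precision = 1/σ₀² + n/σ²; posterior mean is the precision-weighted average of μ₀ and x̄.
σ₀² = 55.79² = 3112.5241, σ² = 68.46² = 4686.7716; σ² + n·σ₀² = 4686.7716 + 12·3112.5241 = 42037.0608.
Posterior precision = 1/σ₀² + n/σ² = 1/3112.5241 + 12/4686.7716 = (σ² + n·σ₀²)/(σ₀²σ²) = 42037.0608/(3112.5241·4686.7716); posterior variance σₙ² = σ₀²σ²/(σ² + n·σ₀²) = 3112.5241·4686.7716/42037.0608 = 347.019732.
Predictive variance for one new observation = σₙ² + σ² = 3112.5241·4686.7716/42037.0608 + 4686.7716 = σ²·(σ₀² + 42037.0608)/42037.0608 = 4686.7716·45149.5849/42037.0608 = 5033.791332; SD = √(4686.7716·45149.5849/42037.0608) = 70.9492.

70.9492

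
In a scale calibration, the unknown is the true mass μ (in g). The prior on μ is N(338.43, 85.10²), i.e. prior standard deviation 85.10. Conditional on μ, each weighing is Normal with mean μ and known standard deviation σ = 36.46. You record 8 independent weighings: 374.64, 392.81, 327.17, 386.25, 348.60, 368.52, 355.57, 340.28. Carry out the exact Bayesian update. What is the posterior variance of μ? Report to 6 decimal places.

For Normal data with known variance σ², a Normal(μ₀, σ₀²) prior on μ is conjugate. Posterior precision = 1/σ₀² + n/σ²; posterior mean is the precision-weighted average of μ₀ and x̄.
σ₀² = 85.10² = 7242.01, σ² = 36.46² = 1329.3316; σ² + n·σ₀² = 1329.3316 + 8·7242.01 = 59265.4116.
Posterior precision = 1/σ₀² + n/σ² = 1/7242.01 + 8/1329.3316 = (σ² + n·σ₀²)/(σ₀²σ²) = 59265.4116/(7242.01·1329.3316); posterior variance σₙ² = σ₀²σ²/(σ² + n·σ₀²) = 7242.01·1329.3316/59265.4116 = 162.439313.

162.439313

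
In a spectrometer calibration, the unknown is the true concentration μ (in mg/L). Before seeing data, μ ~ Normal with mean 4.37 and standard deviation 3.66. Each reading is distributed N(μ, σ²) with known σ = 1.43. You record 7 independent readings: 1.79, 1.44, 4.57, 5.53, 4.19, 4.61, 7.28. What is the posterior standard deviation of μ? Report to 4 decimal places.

For Normal data with known variance σ², a Normal(μ₀, σ₀²) prior on μ is conjugate. Posterior precision = 1/σ₀² + n/σ²; posterior mean is the precision-weighted average of μ₀ and x̄.
σ₀² = 3.66² = 13.3956, σ² = 1.43² = 2.0449; σ² + n·σ₀² = 2.0449 + 7·13.3956 = 95.8141.
Posterior precision = 1/σ₀² + n/σ² = 1/13.3956 + 7/2.0449 = (σ² + n·σ₀²)/(σ₀²σ²) = 95.8141/(13.3956·2.0449); posterior variance σₙ² = σ₀²σ²/(σ² + n·σ₀²) = 13.3956·2.0449/95.8141 = 0.285894.
Posterior SD = √σₙ² = √(13.3956·2.0449/95.8141) = 0.5347.

0.5347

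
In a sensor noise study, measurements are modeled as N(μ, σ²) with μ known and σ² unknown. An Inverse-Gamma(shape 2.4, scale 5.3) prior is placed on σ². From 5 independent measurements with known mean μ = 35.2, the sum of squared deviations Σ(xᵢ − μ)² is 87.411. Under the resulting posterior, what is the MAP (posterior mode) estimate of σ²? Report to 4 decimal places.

With known mean μ and an Inverse-Gamma(α, β) prior on σ², the Normal likelihood is conjugate: posterior is Inv-Gamma(α + n/2, β + Σ(xᵢ−μ)²/2).
Posterior: Inv-Gamma(2.4 + 5/2, 5.3 + 87.411/2) = Inv-Gamma(4.90, 49.0055).
Mode = β/(α+1) = 49.0055/5.90 = 8.3060.

8.3060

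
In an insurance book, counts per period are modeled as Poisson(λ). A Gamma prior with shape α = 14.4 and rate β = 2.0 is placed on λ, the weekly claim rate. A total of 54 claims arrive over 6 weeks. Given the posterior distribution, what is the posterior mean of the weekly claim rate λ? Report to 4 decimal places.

8.5500

With a Gamma(shape α, rate β) prior, the Poisson likelihood is conjugate: the posterior is Gamma(α + ΣXᵢ, β + n).
Posterior: Gamma(α+S, β+n) = Gamma(14.4+54, 2.0+6) = Gamma(68.4, 8.0).
Posterior mean = α/β = 68.4/8.0 = 8.5500.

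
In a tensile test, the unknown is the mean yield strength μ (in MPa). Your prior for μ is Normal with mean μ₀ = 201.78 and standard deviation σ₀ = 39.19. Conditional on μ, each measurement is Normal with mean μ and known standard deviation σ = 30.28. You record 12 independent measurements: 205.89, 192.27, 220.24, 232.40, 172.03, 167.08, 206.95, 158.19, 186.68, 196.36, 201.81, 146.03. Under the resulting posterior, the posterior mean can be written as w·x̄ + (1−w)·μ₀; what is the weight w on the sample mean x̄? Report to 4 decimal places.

0.9526

For Normal data with known variance σ², a Normal(μ₀, σ₀²) prior on μ is conjugate. Posterior precision = 1/σ₀² + n/σ²; posterior mean is the precision-weighted average of μ₀ and x̄.
σ₀² = 39.19² = 1535.8561, σ² = 30.28² = 916.8784. Prior precision 1/σ₀² = 1/1535.8561; data precision n/σ² = 12/916.8784.
w = (n/σ²)/(1/σ₀² + n/σ²) = n·σ₀²/(σ² + n·σ₀²) = 12·1535.8561/(916.8784 + 12·1535.8561) = 18430.2732/19347.1516 = 0.9526.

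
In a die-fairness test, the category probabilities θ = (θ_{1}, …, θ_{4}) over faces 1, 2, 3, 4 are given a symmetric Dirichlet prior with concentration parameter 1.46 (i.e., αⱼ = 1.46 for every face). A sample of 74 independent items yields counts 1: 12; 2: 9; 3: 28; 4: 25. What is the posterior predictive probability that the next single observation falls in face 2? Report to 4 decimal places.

0.1310

The Dirichlet prior is conjugate to the Multinomial likelihood: each posterior αⱼ = prior αⱼ + observed count nⱼ.
Posterior concentration: (13.46, 10.46, 29.46, 26.46), total = 79.84.
P(next = 2 | data) = α_{2}/Σα = 0.1310.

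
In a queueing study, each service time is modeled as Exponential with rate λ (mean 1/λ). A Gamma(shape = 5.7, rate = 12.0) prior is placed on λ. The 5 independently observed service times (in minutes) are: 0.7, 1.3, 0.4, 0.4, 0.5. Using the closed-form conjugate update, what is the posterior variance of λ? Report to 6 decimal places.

0.045709

With a Gamma(shape α, rate β) prior on the exponential rate λ, the posterior after n observations with total T = Σxᵢ is Gamma(α+n, β+T).
Sum of observations T = 3.3 minutes; n = 5.
Posterior: Gamma(5.7+5, 12.0+3.3) = Gamma(10.7, 15.3).
Var = α/β² = 0.045709.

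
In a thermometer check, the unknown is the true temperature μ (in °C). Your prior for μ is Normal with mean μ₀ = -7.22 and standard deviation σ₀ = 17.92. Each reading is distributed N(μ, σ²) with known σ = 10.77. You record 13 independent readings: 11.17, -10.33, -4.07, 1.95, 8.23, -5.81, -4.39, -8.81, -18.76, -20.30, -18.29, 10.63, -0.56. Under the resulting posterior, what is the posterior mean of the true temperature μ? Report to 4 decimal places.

-4.6364

For Normal data with known variance σ², a Normal(μ₀, σ₀²) prior on μ is conjugate. Posterior precision = 1/σ₀² + n/σ²; posterior mean is the precision-weighted average of μ₀ and x̄.
Σxᵢ = 11.17 + (-10.33) + (-4.07) + 1.95 + 8.23 + (-5.81) + (-4.39) + (-8.81) + (-18.76) + (-20.30) + (-18.29) + 10.63 + (-0.56) = -59.34, so n·x̄ = -59.34.
σ₀² = 17.92² = 321.1264, σ² = 10.77² = 115.9929; σ² + n·σ₀² = 115.9929 + 13·321.1264 = 4290.6361.
Posterior mean = (μ₀/σ₀² + n·x̄/σ²)/(1/σ₀² + n/σ²) = (σ²·μ₀ + σ₀²·n·x̄)/(σ² + n·σ₀²) = (115.9929·(-7.22) + 321.1264·(-59.34))/4290.6361 = -19893.109314/4290.6361 = -4.6364.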